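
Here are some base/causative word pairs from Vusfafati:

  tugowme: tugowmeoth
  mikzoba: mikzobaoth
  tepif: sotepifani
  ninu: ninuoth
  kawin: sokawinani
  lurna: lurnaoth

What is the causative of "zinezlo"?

tugowme and tepif both begin with t- yet inflect differently (tugowmeoth, sotepifani), so the first letter is not what conditions the rule; whether the stem ends in a vowel or a consonant is.
"zinezlo" ends in a vowel. The stems ending in a vowel (tugowme → tugowmeoth, lurna → lurnaoth, mikzoba → mikzobaoth) add -oth.
The other pattern: stems ending in a consonant add so- … -ani around the stem.
So zinezlo → zinezlooth.

zinezlooth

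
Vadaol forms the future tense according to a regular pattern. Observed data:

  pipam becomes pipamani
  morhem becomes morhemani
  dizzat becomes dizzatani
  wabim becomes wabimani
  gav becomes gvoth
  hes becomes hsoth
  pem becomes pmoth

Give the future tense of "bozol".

pipam and pem both end in -m yet inflect differently (pipamani, pmoth), so the final letter is not what conditions the rule; the number of vowels is.
"bozol" has 2 vowels. The stems with 2 vowels (pipam → pipamani, morhem → morhemani, dizzat → dizzatani) add -ani.
So bozol → bozolani.

bozolani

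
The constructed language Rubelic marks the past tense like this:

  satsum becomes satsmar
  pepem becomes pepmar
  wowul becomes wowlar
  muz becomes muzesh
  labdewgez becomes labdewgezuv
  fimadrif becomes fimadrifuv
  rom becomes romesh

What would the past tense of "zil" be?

zilesh

rom and pepem both end in -m yet inflect differently (romesh, pepmar), so the final letter is not what conditions the rule; the number of vowels is.
"zil" has 1 vowel. The stems with 1 vowel (muz → muzesh, rom → romesh) add -esh.
So zil → zilesh.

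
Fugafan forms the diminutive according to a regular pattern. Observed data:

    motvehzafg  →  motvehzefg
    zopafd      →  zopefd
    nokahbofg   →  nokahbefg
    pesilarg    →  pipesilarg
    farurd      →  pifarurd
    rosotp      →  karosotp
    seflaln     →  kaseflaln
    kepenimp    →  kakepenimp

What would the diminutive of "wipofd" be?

"wipofd" has second-to-last letter 'f'. The stems whose second-to-last letter is 'f' (motvehzafg → motvehzefg, zopafd → zopefd, nokahbofg → nokahbefg) change the last vowel to 'e'.
So wipofd → wipefd.

wipefd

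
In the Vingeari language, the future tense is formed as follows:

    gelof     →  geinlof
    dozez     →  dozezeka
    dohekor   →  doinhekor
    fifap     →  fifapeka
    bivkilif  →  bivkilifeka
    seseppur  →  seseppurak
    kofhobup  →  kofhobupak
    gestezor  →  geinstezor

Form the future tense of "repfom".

"repfom" has last vowel 'o'. The stems whose last vowel is 'o' (gestezor → geinstezor, gelof → geinlof, dohekor → doinhekor) insert -in- after the first vowel.
The other patterns: stems whose last vowel is 'u' add -ak; stems whose last vowel is 'a', 'e' or 'i' add -eka.
So repfom → reinpfom.

reinpfom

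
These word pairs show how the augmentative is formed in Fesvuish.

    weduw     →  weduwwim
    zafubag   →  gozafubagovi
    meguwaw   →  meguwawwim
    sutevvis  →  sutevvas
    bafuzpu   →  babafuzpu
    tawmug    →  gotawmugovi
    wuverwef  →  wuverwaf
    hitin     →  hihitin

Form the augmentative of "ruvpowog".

goruvpowogovi

weduw and tawmug both have last vowel 'u' yet inflect differently (weduwwim, gotawmugovi), so the last vowel is not what conditions the rule; the final letter is.
"ruvpowog" ends in -g. The stems ending in -g (tawmug → gotawmugovi, zafubag → gozafubagovi) add go- … -ovi around the stem.
So ruvpowog → goruvpowogovi.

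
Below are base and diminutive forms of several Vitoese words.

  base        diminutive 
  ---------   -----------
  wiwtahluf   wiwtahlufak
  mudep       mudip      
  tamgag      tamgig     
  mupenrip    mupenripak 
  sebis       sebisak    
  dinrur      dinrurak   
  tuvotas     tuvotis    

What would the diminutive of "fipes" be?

sebis and tuvotas both end in -s yet inflect differently (sebisak, tuvotis), so the final letter is not what conditions the rule; the last vowel is.
"fipes" has last vowel 'e'. The one such stem in the data (mudep → mudip) changes the last vowel to 'i' (as do tuvotas, tamgag), so the same rule applies.
The other pattern: stems whose last vowel is 'i' or 'u' add -ak.
So fipes → fipis.

fipis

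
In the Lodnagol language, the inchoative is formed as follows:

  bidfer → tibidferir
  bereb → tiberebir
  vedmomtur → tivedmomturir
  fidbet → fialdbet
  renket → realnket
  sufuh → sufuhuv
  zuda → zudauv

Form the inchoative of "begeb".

tibegebir

bidfer and fidbet both have last vowel 'e' yet inflect differently (tibidferir, fialdbet), so the last vowel is not what conditions the rule; the final letter is.
"begeb" ends in -b. The one such stem in the data (bereb → tiberebir) adds ti- … -ir around the stem, so the same rule applies.
So begeb → tibegebir.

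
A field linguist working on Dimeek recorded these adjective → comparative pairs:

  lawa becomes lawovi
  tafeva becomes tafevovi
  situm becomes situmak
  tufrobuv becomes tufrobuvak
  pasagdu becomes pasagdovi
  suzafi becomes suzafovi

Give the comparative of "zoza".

zozovi

"zoza" ends in a vowel. The stems ending in a vowel (suzafi → suzafovi, tafeva → tafevovi, pasagdu → pasagdovi) drop the final letter and add -ovi.
The other pattern: stems ending in a consonant add -ak.
So zoza → zozovi.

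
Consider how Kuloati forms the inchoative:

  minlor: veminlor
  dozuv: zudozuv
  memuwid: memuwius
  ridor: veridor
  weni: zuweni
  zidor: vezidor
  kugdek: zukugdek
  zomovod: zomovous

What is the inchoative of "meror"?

"meror" ends in -r. The stems ending in -r (zidor → vezidor, ridor → veridor, minlor → veminlor) add the prefix ve-.
The other patterns: stems ending in -d drop the final letter and add -us; stems ending in -i, -k or -v add the prefix zu-.
So meror → vemeror.

vemeror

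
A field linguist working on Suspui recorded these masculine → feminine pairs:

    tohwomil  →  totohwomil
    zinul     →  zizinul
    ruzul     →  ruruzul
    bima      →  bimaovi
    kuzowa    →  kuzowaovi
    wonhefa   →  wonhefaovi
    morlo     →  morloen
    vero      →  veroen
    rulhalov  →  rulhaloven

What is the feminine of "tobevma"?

tobevmaovi

ruzul and rulhalov both begin with r- yet inflect differently (ruruzul, rulhaloven), so the first letter is not what conditions the rule; the final letter is.
"tobevma" ends in -a. The stems ending in -a (bima → bimaovi, kuzowa → kuzowaovi, wonhefa → wonhefaovi) add -ovi.
The other patterns: stems ending in -l repeat the first consonant+vowel as a prefix; stems ending in -o or -v add -en.
So tobevma → tobevmaovi.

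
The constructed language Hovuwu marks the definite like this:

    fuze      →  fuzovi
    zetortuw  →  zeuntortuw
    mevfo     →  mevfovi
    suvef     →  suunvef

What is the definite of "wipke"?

wipkovi

"wipke" ends in a vowel. The stems ending in a vowel (mevfo → mevfovi, fuze → fuzovi) drop the final letter and add -ovi.
So wipke → wipkovi.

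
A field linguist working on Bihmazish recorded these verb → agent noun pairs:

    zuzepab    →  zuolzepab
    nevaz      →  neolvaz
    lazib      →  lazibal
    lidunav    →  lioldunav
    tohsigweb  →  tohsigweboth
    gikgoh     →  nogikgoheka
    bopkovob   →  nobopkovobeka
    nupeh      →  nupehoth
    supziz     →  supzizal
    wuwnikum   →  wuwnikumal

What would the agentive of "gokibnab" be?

bopkovob and zuzepab both end in -b yet inflect differently (nobopkovobeka, zuolzepab), so the final letter is not what conditions the rule; the last vowel is.
"gokibnab" has last vowel 'a'. The stems whose last vowel is 'a' (zuzepab → zuolzepab, lidunav → lioldunav, nevaz → neolvaz) insert -ol- after the first vowel.
So gokibnab → goolkibnab.

goolkibnab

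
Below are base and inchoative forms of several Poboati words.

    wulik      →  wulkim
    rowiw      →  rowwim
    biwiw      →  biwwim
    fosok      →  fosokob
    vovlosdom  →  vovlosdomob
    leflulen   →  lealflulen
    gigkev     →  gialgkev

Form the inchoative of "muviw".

wulik and fosok both end in -k yet inflect differently (wulkim, fosokob), so the final letter is not what conditions the rule; the last vowel is.
"muviw" has last vowel 'i'. The stems whose last vowel is 'i' (wulik → wulkim, rowiw → rowwim, biwiw → biwwim) delete the last vowel and add -im.
So muviw → muvwim.

muvwim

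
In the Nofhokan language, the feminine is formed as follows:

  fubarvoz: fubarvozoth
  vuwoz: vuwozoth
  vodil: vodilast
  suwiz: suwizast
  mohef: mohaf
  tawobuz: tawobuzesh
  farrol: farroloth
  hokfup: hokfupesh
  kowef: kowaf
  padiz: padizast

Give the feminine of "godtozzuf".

tawobuz and vuwoz both end in -z yet inflect differently (tawobuzesh, vuwozoth), so the final letter is not what conditions the rule; the last vowel is.
"godtozzuf" has last vowel 'u'. The stems whose last vowel is 'u' (tawobuz → tawobuzesh, hokfup → hokfupesh) add -esh.
The other patterns: stems whose last vowel is 'o' add -oth; stems whose last vowel is 'e' change the last vowel to 'a'; stems whose last vowel is 'i' add -ast.
So godtozzuf → godtozzufesh.

godtozzufesh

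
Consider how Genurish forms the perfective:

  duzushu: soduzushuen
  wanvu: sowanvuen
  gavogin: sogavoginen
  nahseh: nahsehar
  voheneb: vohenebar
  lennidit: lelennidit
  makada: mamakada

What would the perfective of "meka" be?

gavogin and lennidit both have last vowel 'i' yet inflect differently (sogavoginen, lelennidit), so the last vowel is not what conditions the rule; the final letter is.
"meka" ends in -a. The one such stem in the data (makada → mamakada) repeats the first consonant+vowel as a prefix (as does lennidit), so the same rule applies.
So meka → memeka.

memeka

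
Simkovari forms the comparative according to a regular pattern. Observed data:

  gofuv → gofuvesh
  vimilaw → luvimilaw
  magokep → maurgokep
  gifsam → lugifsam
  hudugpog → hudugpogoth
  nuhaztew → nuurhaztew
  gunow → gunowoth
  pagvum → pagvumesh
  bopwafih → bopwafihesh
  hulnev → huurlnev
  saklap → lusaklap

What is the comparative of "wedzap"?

gunow and nuhaztew both end in -w yet inflect differently (gunowoth, nuurhaztew), so the final letter is not what conditions the rule; the last vowel is.
"wedzap" has last vowel 'a'. The stems whose last vowel is 'a' (gifsam → lugifsam, saklap → lusaklap, vimilaw → luvimilaw) add the prefix lu-.
So wedzap → luwedzap.

luwedzap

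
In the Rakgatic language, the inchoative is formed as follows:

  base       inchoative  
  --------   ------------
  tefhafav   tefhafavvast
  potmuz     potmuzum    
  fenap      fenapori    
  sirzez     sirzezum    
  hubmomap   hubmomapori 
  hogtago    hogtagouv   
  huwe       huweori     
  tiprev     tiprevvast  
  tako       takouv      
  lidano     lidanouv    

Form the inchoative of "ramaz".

ramazum

tiprev and huwe both have last vowel 'e' yet inflect differently (tiprevvast, huweori), so the last vowel is not what conditions the rule; the final letter is.
"ramaz" ends in -z. The stems ending in -z (potmuz → potmuzum, sirzez → sirzezum) add -um.
So ramaz → ramazum.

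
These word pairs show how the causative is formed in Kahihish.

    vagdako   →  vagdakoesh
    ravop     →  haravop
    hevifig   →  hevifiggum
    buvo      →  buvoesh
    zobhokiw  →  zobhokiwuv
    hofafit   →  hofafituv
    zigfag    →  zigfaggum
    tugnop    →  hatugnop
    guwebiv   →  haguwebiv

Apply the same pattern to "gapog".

gapoggum

vagdako and tugnop both have last vowel 'o' yet inflect differently (vagdakoesh, hatugnop), so the last vowel is not what conditions the rule; the final letter is.
"gapog" ends in -g. The stems ending in -g (hevifig → hevifiggum, zigfag → zigfaggum) double the final consonant and add -um.
The other patterns: stems ending in -o add -esh; stems ending in -p or -v add the prefix ha-; stems ending in -t or -w add -uv.
So gapog → gapoggum.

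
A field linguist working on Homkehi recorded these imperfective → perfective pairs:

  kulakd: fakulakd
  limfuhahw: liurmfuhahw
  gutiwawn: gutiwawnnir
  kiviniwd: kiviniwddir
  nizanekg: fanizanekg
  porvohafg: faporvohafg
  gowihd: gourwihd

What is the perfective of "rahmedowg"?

rahmedowggir

kiviniwd and kulakd both end in -d yet inflect differently (kiviniwddir, fakulakd), so the final letter is not what conditions the rule; the second-to-last letter is.
"rahmedowg" has second-to-last letter 'w'. The stems whose second-to-last letter is 'w' (kiviniwd → kiviniwddir, gutiwawn → gutiwawnnir) double the final consonant and add -ir.
The other patterns: stems whose second-to-last letter is 'f' or 'k' add the prefix fa-; stems whose second-to-last letter is 'h' insert -ur- after the first vowel.
So rahmedowg → rahmedowggir.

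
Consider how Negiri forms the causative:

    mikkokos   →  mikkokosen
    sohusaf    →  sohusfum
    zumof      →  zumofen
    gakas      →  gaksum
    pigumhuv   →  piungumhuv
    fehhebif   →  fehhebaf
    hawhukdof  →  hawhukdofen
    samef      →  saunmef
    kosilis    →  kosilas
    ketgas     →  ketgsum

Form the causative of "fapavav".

fapavvum

"fapavav" has last vowel 'a'. The stems whose last vowel is 'a' (gakas → gaksum, ketgas → ketgsum, sohusaf → sohusfum) delete the last vowel and add -um.
So fapavav → fapavvum.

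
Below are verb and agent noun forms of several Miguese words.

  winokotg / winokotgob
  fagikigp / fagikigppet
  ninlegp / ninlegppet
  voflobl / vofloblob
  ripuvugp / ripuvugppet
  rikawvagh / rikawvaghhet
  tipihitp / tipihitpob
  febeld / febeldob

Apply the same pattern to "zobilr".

zobilrob

ninlegp and tipihitp both end in -p yet inflect differently (ninlegppet, tipihitpob), so the final letter is not what conditions the rule; the second-to-last letter is.
"zobilr" has second-to-last letter 'l'. The one such stem in the data (febeld → febeldob) adds -ob, so the same rule applies.
The other pattern: stems whose second-to-last letter is 'g' double the final consonant and add -et.
So zobilr → zobilrob.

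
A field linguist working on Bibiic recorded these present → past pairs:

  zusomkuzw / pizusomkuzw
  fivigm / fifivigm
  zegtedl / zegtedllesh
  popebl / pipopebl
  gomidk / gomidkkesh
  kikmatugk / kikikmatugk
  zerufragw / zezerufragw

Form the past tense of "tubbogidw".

kikmatugk and gomidk both end in -k yet inflect differently (kikikmatugk, gomidkkesh), so the final letter is not what conditions the rule; the second-to-last letter is.
"tubbogidw" has second-to-last letter 'd'. The stems whose second-to-last letter is 'd' (gomidk → gomidkkesh, zegtedl → zegtedllesh) double the final consonant and add -esh.
So tubbogidw → tubbogidwwesh.

tubbogidwwesh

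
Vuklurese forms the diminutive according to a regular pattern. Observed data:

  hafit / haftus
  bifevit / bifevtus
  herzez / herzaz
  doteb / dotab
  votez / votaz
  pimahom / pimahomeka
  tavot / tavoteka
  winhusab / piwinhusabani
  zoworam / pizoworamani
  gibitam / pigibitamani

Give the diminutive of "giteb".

"giteb" has last vowel 'e'. The stems whose last vowel is 'e' (herzez → herzaz, doteb → dotab, votez → votaz) change the last vowel to 'a'.
The other patterns: stems whose last vowel is 'i' delete the last vowel and add -us; stems whose last vowel is 'o' add -eka; stems whose last vowel is 'a' add pi- … -ani around the stem.
So giteb → gitab.

gitab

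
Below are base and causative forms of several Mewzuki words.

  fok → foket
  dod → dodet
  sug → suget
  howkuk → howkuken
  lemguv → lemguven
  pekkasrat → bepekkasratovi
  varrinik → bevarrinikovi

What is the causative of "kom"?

fok and howkuk both end in -k yet inflect differently (foket, howkuken), so the final letter is not what conditions the rule; the number of vowels is.
"kom" has 1 vowel. The stems with 1 vowel (fok → foket, dod → dodet, sug → suget) add -et.
The other patterns: stems with 2 vowels add -en; stems with 3 vowels add be- … -ovi around the stem.
So kom → komet.

komet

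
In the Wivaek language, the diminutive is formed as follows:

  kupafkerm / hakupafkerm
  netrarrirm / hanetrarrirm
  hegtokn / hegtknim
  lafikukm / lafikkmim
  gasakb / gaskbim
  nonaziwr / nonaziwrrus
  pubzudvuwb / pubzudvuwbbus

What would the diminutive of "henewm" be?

kupafkerm and lafikukm both end in -m yet inflect differently (hakupafkerm, lafikkmim), so the final letter is not what conditions the rule; the second-to-last letter is.
"henewm" has second-to-last letter 'w'. The stems whose second-to-last letter is 'w' (nonaziwr → nonaziwrrus, pubzudvuwb → pubzudvuwbbus) double the final consonant and add -us.
So henewm → henewmmus.

henewmmus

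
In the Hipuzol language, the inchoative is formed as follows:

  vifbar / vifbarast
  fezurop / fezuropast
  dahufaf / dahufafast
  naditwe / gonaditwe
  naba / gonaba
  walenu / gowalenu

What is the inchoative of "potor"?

vifbar and naba both have last vowel 'a' yet inflect differently (vifbarast, gonaba), so the last vowel is not what conditions the rule; whether the stem ends in a vowel or a consonant is.
"potor" ends in a consonant. The stems ending in a consonant (fezurop → fezuropast, vifbar → vifbarast, dahufaf → dahufafast) add -ast.
The other pattern: stems ending in a vowel add the prefix go-.
So potor → potorast.

potorast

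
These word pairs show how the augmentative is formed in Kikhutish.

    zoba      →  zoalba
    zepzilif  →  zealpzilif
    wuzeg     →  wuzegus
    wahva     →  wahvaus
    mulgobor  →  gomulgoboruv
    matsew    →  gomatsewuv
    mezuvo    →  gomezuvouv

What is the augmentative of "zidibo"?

zialdibo

zoba and wahva both end in -a yet inflect differently (zoalba, wahvaus), so the final letter is not what conditions the rule; the first letter is.
"zidibo" begins with z-. The stems beginning with z- (zoba → zoalba, zepzilif → zealpzilif) insert -al- after the first vowel.
So zidibo → zialdibo.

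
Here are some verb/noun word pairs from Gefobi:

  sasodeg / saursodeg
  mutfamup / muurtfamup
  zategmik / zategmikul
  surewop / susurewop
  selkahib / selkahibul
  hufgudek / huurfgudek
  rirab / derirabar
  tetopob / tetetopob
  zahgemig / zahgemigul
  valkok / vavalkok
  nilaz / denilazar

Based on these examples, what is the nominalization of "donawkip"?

"donawkip" has last vowel 'i'. The stems whose last vowel is 'i' (zahgemig → zahgemigul, zategmik → zategmikul, selkahib → selkahibul) add -ul.
The other patterns: stems whose last vowel is 'o' repeat the first consonant+vowel as a prefix; stems whose last vowel is 'e' or 'u' insert -ur- after the first vowel; stems whose last vowel is 'a' add de- … -ar around the stem.
So donawkip → donawkipul.

donawkipul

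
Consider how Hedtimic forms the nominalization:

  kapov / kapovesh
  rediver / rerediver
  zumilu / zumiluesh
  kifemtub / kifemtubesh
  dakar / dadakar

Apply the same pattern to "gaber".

rediver and kifemtub both have 3 vowels yet inflect differently (rerediver, kifemtubesh), so the number of vowels is not what conditions the rule; the final letter is.
"gaber" ends in -r. The stems ending in -r (rediver → rerediver, dakar → dadakar) repeat the first consonant+vowel as a prefix.
The other pattern: stems ending in -b, -u or -v add -esh.
So gaber → gagaber.

gagaber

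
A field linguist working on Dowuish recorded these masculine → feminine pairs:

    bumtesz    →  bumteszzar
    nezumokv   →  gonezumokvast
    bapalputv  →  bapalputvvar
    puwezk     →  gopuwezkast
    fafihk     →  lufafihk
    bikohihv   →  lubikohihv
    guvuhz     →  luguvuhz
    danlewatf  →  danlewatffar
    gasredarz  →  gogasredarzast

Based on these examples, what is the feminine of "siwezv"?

bumtesz and guvuhz both end in -z yet inflect differently (bumteszzar, luguvuhz), so the final letter is not what conditions the rule; the second-to-last letter is.
"siwezv" has second-to-last letter 'z'. The one such stem in the data (puwezk → gopuwezkast) adds go- … -ast around the stem, so the same rule applies.
The other patterns: stems whose second-to-last letter is 's' or 't' double the final consonant and add -ar; stems whose second-to-last letter is 'h' add the prefix lu-.
So siwezv → gosiwezvast.

gosiwezvast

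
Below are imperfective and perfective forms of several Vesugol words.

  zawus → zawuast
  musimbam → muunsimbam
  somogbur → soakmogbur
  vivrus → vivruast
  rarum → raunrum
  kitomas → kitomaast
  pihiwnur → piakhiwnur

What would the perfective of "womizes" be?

"womizes" ends in -s. The stems ending in -s (zawus → zawuast, kitomas → kitomaast, vivrus → vivruast) drop the final letter and add -ast.
So womizes → womizeast.

womizeast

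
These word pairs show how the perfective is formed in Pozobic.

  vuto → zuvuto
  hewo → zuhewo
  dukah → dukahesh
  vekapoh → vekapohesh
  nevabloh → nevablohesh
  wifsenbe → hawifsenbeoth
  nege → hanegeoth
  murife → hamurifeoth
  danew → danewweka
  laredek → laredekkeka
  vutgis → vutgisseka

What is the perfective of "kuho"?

zukuho

vuto and vekapoh both have last vowel 'o' yet inflect differently (zuvuto, vekapohesh), so the last vowel is not what conditions the rule; the final letter is.
"kuho" ends in -o. The stems ending in -o (vuto → zuvuto, hewo → zuhewo) add the prefix zu-.
So kuho → zukuho.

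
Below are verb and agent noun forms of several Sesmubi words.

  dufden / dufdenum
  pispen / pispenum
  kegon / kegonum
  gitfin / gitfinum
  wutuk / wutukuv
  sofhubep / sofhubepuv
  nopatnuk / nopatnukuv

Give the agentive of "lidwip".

lidwipuv

dufden and sofhubep both have last vowel 'e' yet inflect differently (dufdenum, sofhubepuv), so the last vowel is not what conditions the rule; the final letter is.
"lidwip" ends in -p. The one such stem in the data (sofhubep → sofhubepuv) adds -uv, so the same rule applies.
The other pattern: stems ending in -n add -um.
So lidwip → lidwipuv.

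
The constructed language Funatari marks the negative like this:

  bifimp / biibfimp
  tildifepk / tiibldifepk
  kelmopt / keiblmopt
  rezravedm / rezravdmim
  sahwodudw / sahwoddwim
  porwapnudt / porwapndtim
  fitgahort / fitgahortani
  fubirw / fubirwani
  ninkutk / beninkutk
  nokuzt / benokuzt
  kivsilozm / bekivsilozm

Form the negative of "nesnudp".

kelmopt and porwapnudt both end in -t yet inflect differently (keiblmopt, porwapndtim), so the final letter is not what conditions the rule; the second-to-last letter is.
"nesnudp" has second-to-last letter 'd'. The stems whose second-to-last letter is 'd' (rezravedm → rezravdmim, sahwodudw → sahwoddwim, porwapnudt → porwapndtim) delete the last vowel and add -im.
The other patterns: stems whose second-to-last letter is 'm' or 'p' insert -ib- after the first vowel; stems whose second-to-last letter is 'r' add -ani; stems whose second-to-last letter is 't' or 'z' add the prefix be-.
So nesnudp → nesndpim.

nesndpim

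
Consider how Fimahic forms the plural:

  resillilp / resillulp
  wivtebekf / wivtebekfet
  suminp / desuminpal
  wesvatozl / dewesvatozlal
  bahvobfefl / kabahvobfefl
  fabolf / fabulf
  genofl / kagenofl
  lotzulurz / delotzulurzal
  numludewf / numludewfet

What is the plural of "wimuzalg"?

wimuzulg

"wimuzalg" has second-to-last letter 'l'. The stems whose second-to-last letter is 'l' (fabolf → fabulf, resillilp → resillulp) change the last vowel to 'u'.
The other patterns: stems whose second-to-last letter is 'k' or 'w' add -et; stems whose second-to-last letter is 'f' add the prefix ka-; stems whose second-to-last letter is 'n', 'r' or 'z' add de- … -al around the stem.
So wimuzalg → wimuzulg.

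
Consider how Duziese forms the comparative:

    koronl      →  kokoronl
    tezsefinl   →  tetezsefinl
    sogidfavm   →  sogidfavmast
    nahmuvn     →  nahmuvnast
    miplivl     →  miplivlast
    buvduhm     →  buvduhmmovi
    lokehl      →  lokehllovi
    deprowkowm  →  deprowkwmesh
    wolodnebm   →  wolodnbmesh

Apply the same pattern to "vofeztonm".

vovofeztonm

"vofeztonm" has second-to-last letter 'n'. The stems whose second-to-last letter is 'n' (koronl → kokoronl, tezsefinl → tetezsefinl) repeat the first consonant+vowel as a prefix.
The other patterns: stems whose second-to-last letter is 'v' add -ast; stems whose second-to-last letter is 'h' double the final consonant and add -ovi; stems whose second-to-last letter is 'b' or 'w' delete the last vowel and add -esh.
So vofeztonm → vovofeztonm.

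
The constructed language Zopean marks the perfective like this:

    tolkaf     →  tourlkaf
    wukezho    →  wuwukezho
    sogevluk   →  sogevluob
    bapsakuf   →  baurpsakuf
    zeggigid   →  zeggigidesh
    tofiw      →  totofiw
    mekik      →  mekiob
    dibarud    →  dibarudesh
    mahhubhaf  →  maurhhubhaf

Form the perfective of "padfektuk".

padfektuob

bapsakuf and sogevluk both have last vowel 'u' yet inflect differently (baurpsakuf, sogevluob), so the last vowel is not what conditions the rule; the final letter is.
"padfektuk" ends in -k. The stems ending in -k (mekik → mekiob, sogevluk → sogevluob) drop the final letter and add -ob.
So padfektuk → padfektuob.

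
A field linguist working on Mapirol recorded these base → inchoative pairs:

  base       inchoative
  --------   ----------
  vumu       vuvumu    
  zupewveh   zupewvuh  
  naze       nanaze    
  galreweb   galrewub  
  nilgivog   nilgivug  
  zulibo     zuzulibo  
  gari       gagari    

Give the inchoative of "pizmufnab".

naze and galreweb both have last vowel 'e' yet inflect differently (nanaze, galrewub), so the last vowel is not what conditions the rule; whether the stem ends in a vowel or a consonant is.
"pizmufnab" ends in a consonant. The stems ending in a consonant (galreweb → galrewub, zupewveh → zupewvuh, nilgivog → nilgivug) change the last vowel to 'u'.
The other pattern: stems ending in a vowel repeat the first consonant+vowel as a prefix.
So pizmufnab → pizmufnub.

pizmufnub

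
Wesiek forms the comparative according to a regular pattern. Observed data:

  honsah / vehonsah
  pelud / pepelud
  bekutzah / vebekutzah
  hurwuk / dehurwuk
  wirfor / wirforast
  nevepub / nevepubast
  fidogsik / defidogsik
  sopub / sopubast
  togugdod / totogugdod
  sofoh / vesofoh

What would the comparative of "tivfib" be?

pelud and hurwuk both have last vowel 'u' yet inflect differently (pepelud, dehurwuk), so the last vowel is not what conditions the rule; the final letter is.
"tivfib" ends in -b. The stems ending in -b (sopub → sopubast, nevepub → nevepubast) add -ast.
The other patterns: stems ending in -d repeat the first consonant+vowel as a prefix; stems ending in -k add the prefix de-; stems ending in -h add the prefix ve-.
So tivfib → tivfibast.

tivfibast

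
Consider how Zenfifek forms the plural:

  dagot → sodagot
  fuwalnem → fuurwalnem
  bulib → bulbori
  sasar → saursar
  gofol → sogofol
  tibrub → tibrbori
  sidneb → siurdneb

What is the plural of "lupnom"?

tibrub and sidneb both end in -b yet inflect differently (tibrbori, siurdneb), so the final letter is not what conditions the rule; the last vowel is.
"lupnom" has last vowel 'o'. The stems whose last vowel is 'o' (gofol → sogofol, dagot → sodagot) add the prefix so-.
The other patterns: stems whose last vowel is 'i' or 'u' delete the last vowel and add -ori; stems whose last vowel is 'a' or 'e' insert -ur- after the first vowel.
So lupnom → solupnom.

solupnom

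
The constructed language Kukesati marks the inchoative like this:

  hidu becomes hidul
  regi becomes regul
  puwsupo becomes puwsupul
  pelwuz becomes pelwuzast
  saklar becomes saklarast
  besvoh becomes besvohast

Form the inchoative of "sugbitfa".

sugbitful

hidu and pelwuz both have last vowel 'u' yet inflect differently (hidul, pelwuzast), so the last vowel is not what conditions the rule; whether the stem ends in a vowel or a consonant is.
"sugbitfa" ends in a vowel. The stems ending in a vowel (hidu → hidul, regi → regul, puwsupo → puwsupul) drop the final letter and add -ul.
So sugbitfa → sugbitful.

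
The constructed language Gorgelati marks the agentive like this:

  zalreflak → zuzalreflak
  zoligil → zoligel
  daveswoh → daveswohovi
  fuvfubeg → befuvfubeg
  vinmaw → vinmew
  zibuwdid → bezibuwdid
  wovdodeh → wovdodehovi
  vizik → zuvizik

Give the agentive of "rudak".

vizik and zoligil both have last vowel 'i' yet inflect differently (zuvizik, zoligel), so the last vowel is not what conditions the rule; the final letter is.
"rudak" ends in -k. The stems ending in -k (vizik → zuvizik, zalreflak → zuzalreflak) add the prefix zu-.
The other patterns: stems ending in -l or -w change the last vowel to 'e'; stems ending in -d or -g add the prefix be-; stems ending in -h add -ovi.
So rudak → zurudak.

zurudak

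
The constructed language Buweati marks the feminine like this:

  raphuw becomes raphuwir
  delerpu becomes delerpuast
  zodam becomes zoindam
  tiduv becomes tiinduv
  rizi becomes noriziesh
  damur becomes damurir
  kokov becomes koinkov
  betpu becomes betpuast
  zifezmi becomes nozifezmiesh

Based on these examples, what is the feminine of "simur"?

"simur" ends in -r. The one such stem in the data (damur → damurir) adds -ir, so the same rule applies.
So simur → simurir.

simurir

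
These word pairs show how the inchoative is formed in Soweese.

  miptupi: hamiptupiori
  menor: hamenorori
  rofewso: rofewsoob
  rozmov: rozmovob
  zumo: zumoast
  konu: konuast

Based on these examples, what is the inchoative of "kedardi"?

"kedardi" begins with k-. The one such stem in the data (konu → konuast) adds -ast, so the same rule applies.
So kedardi → kedardiast.

kedardiast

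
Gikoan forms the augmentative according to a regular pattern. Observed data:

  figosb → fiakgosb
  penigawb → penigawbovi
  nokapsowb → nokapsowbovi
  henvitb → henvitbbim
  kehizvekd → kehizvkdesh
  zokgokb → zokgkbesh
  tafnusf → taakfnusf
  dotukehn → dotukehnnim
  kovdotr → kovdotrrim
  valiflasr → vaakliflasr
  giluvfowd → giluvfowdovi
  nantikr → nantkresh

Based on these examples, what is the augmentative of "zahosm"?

"zahosm" has second-to-last letter 's'. The stems whose second-to-last letter is 's' (figosb → fiakgosb, tafnusf → taakfnusf, valiflasr → vaakliflasr) insert -ak- after the first vowel.
The other patterns: stems whose second-to-last letter is 'w' add -ovi; stems whose second-to-last letter is 'k' delete the last vowel and add -esh; stems whose second-to-last letter is 'h' or 't' double the final consonant and add -im.
So zahosm → zaakhosm.

zaakhosm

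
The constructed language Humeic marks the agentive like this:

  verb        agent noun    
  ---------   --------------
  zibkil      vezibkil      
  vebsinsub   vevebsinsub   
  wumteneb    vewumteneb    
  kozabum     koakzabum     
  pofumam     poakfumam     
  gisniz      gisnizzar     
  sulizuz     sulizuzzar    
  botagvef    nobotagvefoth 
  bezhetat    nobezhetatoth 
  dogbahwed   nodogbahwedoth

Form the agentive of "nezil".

vebsinsub and kozabum both have last vowel 'u' yet inflect differently (vevebsinsub, koakzabum), so the last vowel is not what conditions the rule; the final letter is.
"nezil" ends in -l. The one such stem in the data (zibkil → vezibkil) adds the prefix ve-, so the same rule applies.
The other patterns: stems ending in -m insert -ak- after the first vowel; stems ending in -z double the final consonant and add -ar; stems ending in -d, -f or -t add no- … -oth around the stem.
So nezil → venezil.

venezil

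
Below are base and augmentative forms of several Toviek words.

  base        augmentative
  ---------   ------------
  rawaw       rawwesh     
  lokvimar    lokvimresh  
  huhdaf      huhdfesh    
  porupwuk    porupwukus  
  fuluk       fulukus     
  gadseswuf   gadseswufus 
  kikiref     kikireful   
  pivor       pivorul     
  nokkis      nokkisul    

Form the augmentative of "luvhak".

"luvhak" has last vowel 'a'. The stems whose last vowel is 'a' (rawaw → rawwesh, lokvimar → lokvimresh, huhdaf → huhdfesh) delete the last vowel and add -esh.
The other patterns: stems whose last vowel is 'u' add -us; stems whose last vowel is 'e', 'i' or 'o' add -ul.
So luvhak → luvhkesh.

luvhkesh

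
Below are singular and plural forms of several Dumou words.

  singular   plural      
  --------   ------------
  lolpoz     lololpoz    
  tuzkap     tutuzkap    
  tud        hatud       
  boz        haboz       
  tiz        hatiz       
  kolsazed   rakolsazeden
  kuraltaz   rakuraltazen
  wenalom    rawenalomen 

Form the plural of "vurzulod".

ravurzuloden

boz and lolpoz both end in -z yet inflect differently (haboz, lololpoz), so the final letter is not what conditions the rule; the number of vowels is.
"vurzulod" has 3 vowels. The stems with 3 vowels (wenalom → rawenalomen, kolsazed → rakolsazeden, kuraltaz → rakuraltazen) add ra- … -en around the stem.
So vurzulod → ravurzuloden.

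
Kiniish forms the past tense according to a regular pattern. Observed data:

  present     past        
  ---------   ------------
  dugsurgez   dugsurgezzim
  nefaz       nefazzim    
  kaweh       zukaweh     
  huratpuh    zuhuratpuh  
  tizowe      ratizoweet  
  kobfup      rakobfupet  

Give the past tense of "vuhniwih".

"vuhniwih" ends in -h. The stems ending in -h (kaweh → zukaweh, huratpuh → zuhuratpuh) add the prefix zu-.
The other patterns: stems ending in -z double the final consonant and add -im; stems ending in -e or -p add ra- … -et around the stem.
So vuhniwih → zuvuhniwih.

zuvuhniwih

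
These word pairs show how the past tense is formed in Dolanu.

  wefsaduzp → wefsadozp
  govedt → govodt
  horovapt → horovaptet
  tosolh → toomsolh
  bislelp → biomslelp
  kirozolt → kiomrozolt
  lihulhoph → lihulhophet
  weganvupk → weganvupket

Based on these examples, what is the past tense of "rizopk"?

kirozolt and horovapt both end in -t yet inflect differently (kiomrozolt, horovaptet), so the final letter is not what conditions the rule; the second-to-last letter is.
"rizopk" has second-to-last letter 'p'. The stems whose second-to-last letter is 'p' (weganvupk → weganvupket, horovapt → horovaptet, lihulhoph → lihulhophet) add -et.
The other patterns: stems whose second-to-last letter is 'l' insert -om- after the first vowel; stems whose second-to-last letter is 'd' or 'z' change the last vowel to 'o'.
So rizopk → rizopket.

rizopket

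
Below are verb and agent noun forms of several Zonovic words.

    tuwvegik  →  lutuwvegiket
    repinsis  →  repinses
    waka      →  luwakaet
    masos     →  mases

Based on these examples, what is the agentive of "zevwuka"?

luzevwukaet

repinsis and tuwvegik both have last vowel 'i' yet inflect differently (repinses, lutuwvegiket), so the last vowel is not what conditions the rule; the final letter is.
"zevwuka" ends in -a. The one such stem in the data (waka → luwakaet) adds lu- … -et around the stem, so the same rule applies.
The other pattern: stems ending in -s change the last vowel to 'e'.
So zevwuka → luzevwukaet.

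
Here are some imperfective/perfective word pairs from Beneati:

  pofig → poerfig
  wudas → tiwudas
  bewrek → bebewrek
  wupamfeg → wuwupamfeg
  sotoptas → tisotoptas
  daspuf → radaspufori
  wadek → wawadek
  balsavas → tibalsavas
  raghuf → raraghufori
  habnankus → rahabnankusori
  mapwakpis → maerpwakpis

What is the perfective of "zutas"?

tizutas

"zutas" has last vowel 'a'. The stems whose last vowel is 'a' (wudas → tiwudas, sotoptas → tisotoptas, balsavas → tibalsavas) add the prefix ti-.
So zutas → tizutas.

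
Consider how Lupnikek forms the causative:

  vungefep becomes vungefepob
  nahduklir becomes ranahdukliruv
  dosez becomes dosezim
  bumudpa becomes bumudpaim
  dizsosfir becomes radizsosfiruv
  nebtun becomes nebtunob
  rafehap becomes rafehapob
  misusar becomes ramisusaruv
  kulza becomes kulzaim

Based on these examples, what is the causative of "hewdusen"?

hewdusenob

rafehap and misusar both have last vowel 'a' yet inflect differently (rafehapob, ramisusaruv), so the last vowel is not what conditions the rule; the final letter is.
"hewdusen" ends in -n. The one such stem in the data (nebtun → nebtunob) adds -ob, so the same rule applies.
So hewdusen → hewdusenob.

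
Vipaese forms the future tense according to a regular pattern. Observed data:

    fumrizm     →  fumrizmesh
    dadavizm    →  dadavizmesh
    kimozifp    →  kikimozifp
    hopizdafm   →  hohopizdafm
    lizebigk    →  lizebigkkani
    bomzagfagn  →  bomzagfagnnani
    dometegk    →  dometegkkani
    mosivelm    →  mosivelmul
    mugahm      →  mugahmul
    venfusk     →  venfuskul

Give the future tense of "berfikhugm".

berfikhugmmani

"berfikhugm" has second-to-last letter 'g'. The stems whose second-to-last letter is 'g' (lizebigk → lizebigkkani, bomzagfagn → bomzagfagnnani, dometegk → dometegkkani) double the final consonant and add -ani.
The other patterns: stems whose second-to-last letter is 'z' add -esh; stems whose second-to-last letter is 'f' repeat the first consonant+vowel as a prefix; stems whose second-to-last letter is 'h', 'l' or 's' add -ul.
So berfikhugm → berfikhugmmani.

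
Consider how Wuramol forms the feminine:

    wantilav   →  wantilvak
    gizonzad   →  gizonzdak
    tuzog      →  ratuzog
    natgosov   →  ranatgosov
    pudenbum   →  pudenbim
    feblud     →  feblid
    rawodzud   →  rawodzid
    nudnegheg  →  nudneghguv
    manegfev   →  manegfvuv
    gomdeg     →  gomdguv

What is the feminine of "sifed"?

"sifed" has last vowel 'e'. The stems whose last vowel is 'e' (nudnegheg → nudneghguv, manegfev → manegfvuv, gomdeg → gomdguv) delete the last vowel and add -uv.
So sifed → sifduv.

sifduv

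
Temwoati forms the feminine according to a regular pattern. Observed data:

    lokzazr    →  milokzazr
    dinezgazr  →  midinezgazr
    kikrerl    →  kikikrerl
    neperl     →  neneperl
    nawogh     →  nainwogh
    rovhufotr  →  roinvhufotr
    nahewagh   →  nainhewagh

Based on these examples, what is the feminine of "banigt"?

lokzazr and rovhufotr both end in -r yet inflect differently (milokzazr, roinvhufotr), so the final letter is not what conditions the rule; the second-to-last letter is.
"banigt" has second-to-last letter 'g'. The stems whose second-to-last letter is 'g' (nawogh → nainwogh, nahewagh → nainhewagh) insert -in- after the first vowel.
The other patterns: stems whose second-to-last letter is 'z' add the prefix mi-; stems whose second-to-last letter is 'r' repeat the first consonant+vowel as a prefix.
So banigt → bainnigt.

bainnigt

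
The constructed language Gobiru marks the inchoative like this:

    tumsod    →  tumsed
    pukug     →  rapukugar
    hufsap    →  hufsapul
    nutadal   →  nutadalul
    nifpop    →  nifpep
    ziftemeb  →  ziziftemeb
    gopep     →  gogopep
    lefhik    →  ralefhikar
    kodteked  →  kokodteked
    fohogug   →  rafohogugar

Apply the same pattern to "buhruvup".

nifpop and hufsap both end in -p yet inflect differently (nifpep, hufsapul), so the final letter is not what conditions the rule; the last vowel is.
"buhruvup" has last vowel 'u'. The stems whose last vowel is 'u' (pukug → rapukugar, fohogug → rafohogugar) add ra- … -ar around the stem.
So buhruvup → rabuhruvupar.

rabuhruvupar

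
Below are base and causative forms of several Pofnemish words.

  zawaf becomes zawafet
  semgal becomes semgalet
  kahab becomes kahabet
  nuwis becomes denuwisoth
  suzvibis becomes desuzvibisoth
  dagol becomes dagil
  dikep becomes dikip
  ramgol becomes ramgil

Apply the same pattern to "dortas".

semgal and dagol both end in -l yet inflect differently (semgalet, dagil), so the final letter is not what conditions the rule; the last vowel is.
"dortas" has last vowel 'a'. The stems whose last vowel is 'a' (zawaf → zawafet, semgal → semgalet, kahab → kahabet) add -et.
So dortas → dortaset.

dortaset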